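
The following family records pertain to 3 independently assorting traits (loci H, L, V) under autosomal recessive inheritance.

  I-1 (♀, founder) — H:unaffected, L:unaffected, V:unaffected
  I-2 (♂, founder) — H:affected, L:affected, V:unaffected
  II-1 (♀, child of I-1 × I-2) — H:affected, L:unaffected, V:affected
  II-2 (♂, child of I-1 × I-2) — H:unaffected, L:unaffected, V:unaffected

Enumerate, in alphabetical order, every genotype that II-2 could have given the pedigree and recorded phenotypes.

H/I-1 un ·: Hh
H/I-2 aff ·: hh
H/II-1 aff I-1×I-2: hh
H/II-2 un I-1×I-2: Hh
⇒ H over [I-1,I-2,II-1,II-2]: 1 consistent
L/I-1 un ·: LL|Ll
L/I-2 aff ·: ll
L/II-1 un I-1×I-2: Ll
L/II-2 un I-1×I-2: Ll
⇒ L over [I-1,I-2,II-1,II-2]: 2 consistent
V/I-1 un ·: Vv
V/I-2 un ·: Vv
V/II-1 aff I-1×I-2: vv
V/II-2 un I-1×I-2: VV|Vv
⇒ V over [I-1,I-2,II-1,II-2]: 2 consistent

II-2 ∈ {Hh Ll VV, Hh Ll Vv}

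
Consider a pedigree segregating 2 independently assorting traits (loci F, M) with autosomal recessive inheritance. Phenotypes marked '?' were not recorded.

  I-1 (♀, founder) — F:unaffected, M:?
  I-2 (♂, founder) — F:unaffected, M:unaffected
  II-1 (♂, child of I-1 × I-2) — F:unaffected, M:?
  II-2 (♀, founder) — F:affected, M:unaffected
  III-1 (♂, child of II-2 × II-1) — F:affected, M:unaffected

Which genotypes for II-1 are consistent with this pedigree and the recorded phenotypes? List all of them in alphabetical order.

F/I-1 un ·: FF|Ff
F/I-2 un ·: FF|Ff
F/II-1 un I-1×I-2: Ff
F/II-2 aff ·: ff
F/III-1 aff II-2×II-1: ff
⇒ F over [I-1,I-2,II-1,II-2,III-1]: 3 consistent
M/I-1 ? ·: MM|Mm|mm
M/I-2 un ·: MM|Mm
M/II-1 ? I-1×I-2: MM|Mm|mm
M/II-2 un ·: MM|Mm
M/III-1 un II-2×II-1: MM|Mm
⇒ M over [I-1,I-2,II-1,II-2,III-1]: 36 consistent

II-1 ∈ {Ff MM, Ff Mm, Ff mm}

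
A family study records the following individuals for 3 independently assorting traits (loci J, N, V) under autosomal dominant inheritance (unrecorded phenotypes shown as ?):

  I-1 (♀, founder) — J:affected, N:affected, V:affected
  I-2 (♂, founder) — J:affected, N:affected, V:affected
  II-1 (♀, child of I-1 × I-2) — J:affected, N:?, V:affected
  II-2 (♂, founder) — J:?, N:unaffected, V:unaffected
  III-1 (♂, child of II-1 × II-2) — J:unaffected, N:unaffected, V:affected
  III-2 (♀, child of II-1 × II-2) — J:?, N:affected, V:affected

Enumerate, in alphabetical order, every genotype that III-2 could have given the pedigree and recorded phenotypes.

III-2 ∈ {JJ Nn Vv, Jj Nn Vv, jj Nn Vv}

J/I-1 aff ·: Jj|JJ
J/I-2 aff ·: Jj|JJ
J/II-1 aff I-1×I-2: Jj
J/II-2 ? ·: jj|Jj
J/III-1 un II-1×II-2: jj
J/III-2 ? II-1×II-2: jj|Jj|JJ
⇒ J over [I-1,I-2,II-1,II-2,III-1,III-2]: 15 consistent
N/I-1 aff ·: Nn|NN
N/I-2 aff ·: Nn|NN
N/II-1 ? I-1×I-2: Nn
N/II-2 un ·: nn
N/III-1 un II-1×II-2: nn
N/III-2 aff II-1×II-2: Nn
⇒ N over [I-1,I-2,II-1,II-2,III-1,III-2]: 3 consistent
V/I-1 aff ·: Vv|VV
V/I-2 aff ·: Vv|VV
V/II-1 aff I-1×I-2: Vv|VV
V/II-2 un ·: vv
V/III-1 aff II-1×II-2: Vv
V/III-2 aff II-1×II-2: Vv
⇒ V over [I-1,I-2,II-1,II-2,III-1,III-2]: 7 consistent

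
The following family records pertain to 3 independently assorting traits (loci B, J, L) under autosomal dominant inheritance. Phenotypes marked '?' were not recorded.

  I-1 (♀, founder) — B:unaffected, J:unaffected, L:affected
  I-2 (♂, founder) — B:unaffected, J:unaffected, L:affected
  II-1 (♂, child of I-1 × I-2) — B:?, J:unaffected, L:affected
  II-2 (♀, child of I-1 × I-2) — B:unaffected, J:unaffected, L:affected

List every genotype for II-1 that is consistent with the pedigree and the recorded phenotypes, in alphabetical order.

B/I-1 un ·: bb
B/I-2 un ·: bb
B/II-1 ? I-1×I-2: bb
B/II-2 un I-1×I-2: bb
⇒ B over [I-1,I-2,II-1,II-2]: 1 consistent
J/I-1 un ·: jj
J/I-2 un ·: jj
J/II-1 un I-1×I-2: jj
J/II-2 un I-1×I-2: jj
⇒ J over [I-1,I-2,II-1,II-2]: 1 consistent
L/I-1 aff ·: Ll|LL
L/I-2 aff ·: Ll|LL
L/II-1 aff I-1×I-2: Ll|LL
L/II-2 aff I-1×I-2: Ll|LL
⇒ L over [I-1,I-2,II-1,II-2]: 13 consistent

II-1 ∈ {bb jj LL, bb jj Ll}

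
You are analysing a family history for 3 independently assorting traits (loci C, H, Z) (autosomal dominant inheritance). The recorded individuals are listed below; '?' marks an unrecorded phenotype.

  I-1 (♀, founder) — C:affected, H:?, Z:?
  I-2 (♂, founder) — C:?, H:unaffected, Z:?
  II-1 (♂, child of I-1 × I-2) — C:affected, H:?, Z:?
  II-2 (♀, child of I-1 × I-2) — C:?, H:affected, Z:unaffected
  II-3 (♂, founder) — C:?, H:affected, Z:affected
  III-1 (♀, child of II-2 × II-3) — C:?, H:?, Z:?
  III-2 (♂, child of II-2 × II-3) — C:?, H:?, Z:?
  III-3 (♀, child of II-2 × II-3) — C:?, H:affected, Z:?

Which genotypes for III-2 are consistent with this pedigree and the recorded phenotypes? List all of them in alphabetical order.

III-2 ∈ {CC HH Zz, CC HH zz, CC Hh Zz, CC Hh zz, CC hh Zz, CC hh zz, Cc HH Zz, Cc HH zz, Cc Hh Zz, Cc Hh zz, Cc hh Zz, Cc hh zz, cc HH Zz, cc HH zz, cc Hh Zz, cc Hh zz, cc hh Zz, cc hh zz}

C/I-1 aff ·: Cc|CC
C/I-2 ? ·: cc|Cc|CC
C/II-1 aff I-1×I-2: Cc|CC
C/II-2 ? I-1×I-2: cc|Cc|CC
C/II-3 ? ·: cc|Cc|CC
C/III-1 ? II-2×II-3: cc|Cc|CC
C/III-2 ? II-2×II-3: cc|Cc|CC
C/III-3 ? II-2×II-3: cc|Cc|CC
⇒ C over [I-1,I-2,II-1,II-2,II-3,III-1,III-2,III-3]: 444 consistent
H/I-1 ? ·: Hh|HH
H/I-2 un ·: hh
H/II-1 ? I-1×I-2: hh|Hh
H/II-2 aff I-1×I-2: Hh
H/II-3 aff ·: Hh|HH
H/III-1 ? II-2×II-3: hh|Hh|HH
H/III-2 ? II-2×II-3: hh|Hh|HH
H/III-3 aff II-2×II-3: Hh|HH
⇒ H over [I-1,I-2,II-1,II-2,II-3,III-1,III-2,III-3]: 78 consistent
Z/I-1 ? ·: zz|Zz
Z/I-2 ? ·: zz|Zz
Z/II-1 ? I-1×I-2: zz|Zz|ZZ
Z/II-2 un I-1×I-2: zz
Z/II-3 aff ·: Zz|ZZ
Z/III-1 ? II-2×II-3: zz|Zz
Z/III-2 ? II-2×II-3: zz|Zz
Z/III-3 ? II-2×II-3: zz|Zz
⇒ Z over [I-1,I-2,II-1,II-2,II-3,III-1,III-2,III-3]: 72 consistent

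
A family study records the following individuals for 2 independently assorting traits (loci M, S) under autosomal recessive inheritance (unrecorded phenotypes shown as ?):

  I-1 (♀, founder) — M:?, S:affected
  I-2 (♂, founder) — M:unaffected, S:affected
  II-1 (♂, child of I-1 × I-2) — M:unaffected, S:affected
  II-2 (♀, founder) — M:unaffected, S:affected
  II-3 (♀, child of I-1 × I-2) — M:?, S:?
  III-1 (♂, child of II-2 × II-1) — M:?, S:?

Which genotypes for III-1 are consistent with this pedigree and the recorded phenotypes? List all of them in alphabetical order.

M/I-1 ? ·: MM|Mm|mm
M/I-2 un ·: MM|Mm
M/II-1 un I-1×I-2: MM|Mm
M/II-2 un ·: MM|Mm
M/II-3 ? I-1×I-2: MM|Mm|mm
M/III-1 ? II-2×II-1: MM|Mm|mm
⇒ M over [I-1,I-2,II-1,II-2,II-3,III-1]: 74 consistent
S/I-1 aff ·: ss
S/I-2 aff ·: ss
S/II-1 aff I-1×I-2: ss
S/II-2 aff ·: ss
S/II-3 ? I-1×I-2: ss
S/III-1 ? II-2×II-1: ss
⇒ S over [I-1,I-2,II-1,II-2,II-3,III-1]: 1 consistent

III-1 ∈ {MM ss, Mm ss, mm ss}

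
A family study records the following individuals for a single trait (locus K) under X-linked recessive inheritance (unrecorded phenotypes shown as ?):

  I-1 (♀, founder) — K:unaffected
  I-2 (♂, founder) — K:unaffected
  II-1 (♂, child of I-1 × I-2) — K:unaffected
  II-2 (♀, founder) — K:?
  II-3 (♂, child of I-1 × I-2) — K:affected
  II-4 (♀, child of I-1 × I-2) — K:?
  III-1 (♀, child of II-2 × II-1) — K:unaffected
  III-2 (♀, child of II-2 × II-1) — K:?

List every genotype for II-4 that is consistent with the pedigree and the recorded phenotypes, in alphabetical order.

K/I-1 un ·: X^KX^k
K/I-2 un ·: X^KY
K/II-1 un I-1×I-2: X^KY
K/II-2 ? ·: X^KX^K|X^KX^k|X^kX^k
K/II-3 aff I-1×I-2: X^kY
K/II-4 ? I-1×I-2: X^KX^K|X^KX^k
K/III-1 un II-2×II-1: X^KX^K|X^KX^k
K/III-2 ? II-2×II-1: X^KX^K|X^KX^k
⇒ K over [I-1,I-2,II-1,II-2,II-3,II-4,III-1,III-2]: 12 consistent

II-4 ∈ {X^KX^K, X^KX^k}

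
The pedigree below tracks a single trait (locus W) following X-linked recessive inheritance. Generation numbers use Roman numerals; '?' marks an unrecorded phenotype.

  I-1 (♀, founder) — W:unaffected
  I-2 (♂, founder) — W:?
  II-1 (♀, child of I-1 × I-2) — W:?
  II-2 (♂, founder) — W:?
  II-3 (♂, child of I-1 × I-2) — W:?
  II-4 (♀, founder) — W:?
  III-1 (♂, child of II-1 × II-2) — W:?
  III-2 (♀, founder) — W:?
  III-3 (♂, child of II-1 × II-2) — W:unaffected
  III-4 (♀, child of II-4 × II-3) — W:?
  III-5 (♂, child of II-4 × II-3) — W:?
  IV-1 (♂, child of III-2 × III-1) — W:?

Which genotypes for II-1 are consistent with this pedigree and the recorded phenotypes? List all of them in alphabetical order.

II-1 ∈ {X^WX^W, X^WX^w}

W/I-1 un ·: X^WX^W|X^WX^w
W/I-2 ? ·: X^WY|X^wY
W/II-1 ? I-1×I-2: X^WX^W|X^WX^w
W/II-2 ? ·: X^WY|X^wY
W/II-3 ? I-1×I-2: X^WY|X^wY
W/II-4 ? ·: X^WX^W|X^WX^w|X^wX^w
W/III-1 ? II-1×II-2: X^WY|X^wY
W/III-2 ? ·: X^WX^W|X^WX^w|X^wX^w
W/III-3 un II-1×II-2: X^WY
W/III-4 ? II-4×II-3: X^WX^W|X^WX^w|X^wX^w
W/III-5 ? II-4×II-3: X^WY|X^wY
W/IV-1 ? III-2×III-1: X^WY|X^wY
⇒ W over [I-1,I-2,II-1,II-2,II-3,II-4,III-1,III-2,III-3,III-4,III-5,IV-1]: 624 consistent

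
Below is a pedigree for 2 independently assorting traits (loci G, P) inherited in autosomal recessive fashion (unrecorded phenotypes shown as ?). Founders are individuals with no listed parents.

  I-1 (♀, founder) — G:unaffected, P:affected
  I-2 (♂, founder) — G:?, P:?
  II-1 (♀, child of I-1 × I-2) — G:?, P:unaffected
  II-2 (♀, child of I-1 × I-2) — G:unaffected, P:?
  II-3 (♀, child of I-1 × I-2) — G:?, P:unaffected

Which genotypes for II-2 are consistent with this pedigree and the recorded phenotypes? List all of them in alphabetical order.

G/I-1 un ·: GG|Gg
G/I-2 ? ·: GG|Gg|gg
G/II-1 ? I-1×I-2: GG|Gg|gg
G/II-2 un I-1×I-2: GG|Gg
G/II-3 ? I-1×I-2: GG|Gg|gg
⇒ G over [I-1,I-2,II-1,II-2,II-3]: 40 consistent
P/I-1 aff ·: pp
P/I-2 ? ·: PP|Pp
P/II-1 un I-1×I-2: Pp
P/II-2 ? I-1×I-2: Pp|pp
P/II-3 un I-1×I-2: Pp
⇒ P over [I-1,I-2,II-1,II-2,II-3]: 3 consistent

II-2 ∈ {GG Pp, GG pp, Gg Pp, Gg pp}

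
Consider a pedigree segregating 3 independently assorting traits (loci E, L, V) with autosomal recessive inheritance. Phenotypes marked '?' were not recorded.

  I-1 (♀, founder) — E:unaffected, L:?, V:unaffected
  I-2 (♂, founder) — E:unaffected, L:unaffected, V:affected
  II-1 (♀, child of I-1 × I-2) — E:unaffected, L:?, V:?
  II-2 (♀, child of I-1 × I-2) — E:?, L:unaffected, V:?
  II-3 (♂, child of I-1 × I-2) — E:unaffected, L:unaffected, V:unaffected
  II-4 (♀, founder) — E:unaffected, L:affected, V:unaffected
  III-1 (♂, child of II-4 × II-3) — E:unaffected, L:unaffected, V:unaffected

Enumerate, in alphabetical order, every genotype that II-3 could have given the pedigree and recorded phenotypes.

E/I-1 un ·: EE|Ee
E/I-2 un ·: EE|Ee
E/II-1 un I-1×I-2: EE|Ee
E/II-2 ? I-1×I-2: EE|Ee|ee
E/II-3 un I-1×I-2: EE|Ee
E/II-4 un ·: EE|Ee
E/III-1 un II-4×II-3: EE|Ee
⇒ E over [I-1,I-2,II-1,II-2,II-3,II-4,III-1]: 101 consistent
L/I-1 ? ·: LL|Ll|ll
L/I-2 un ·: LL|Ll
L/II-1 ? I-1×I-2: LL|Ll|ll
L/II-2 un I-1×I-2: LL|Ll
L/II-3 un I-1×I-2: LL|Ll
L/II-4 aff ·: ll
L/III-1 un II-4×II-3: Ll
⇒ L over [I-1,I-2,II-1,II-2,II-3,II-4,III-1]: 32 consistent
V/I-1 un ·: VV|Vv
V/I-2 aff ·: vv
V/II-1 ? I-1×I-2: Vv|vv
V/II-2 ? I-1×I-2: Vv|vv
V/II-3 un I-1×I-2: Vv
V/II-4 un ·: VV|Vv
V/III-1 un II-4×II-3: VV|Vv
⇒ V over [I-1,I-2,II-1,II-2,II-3,II-4,III-1]: 20 consistent

II-3 ∈ {EE LL Vv, EE Ll Vv, Ee LL Vv, Ee Ll Vv}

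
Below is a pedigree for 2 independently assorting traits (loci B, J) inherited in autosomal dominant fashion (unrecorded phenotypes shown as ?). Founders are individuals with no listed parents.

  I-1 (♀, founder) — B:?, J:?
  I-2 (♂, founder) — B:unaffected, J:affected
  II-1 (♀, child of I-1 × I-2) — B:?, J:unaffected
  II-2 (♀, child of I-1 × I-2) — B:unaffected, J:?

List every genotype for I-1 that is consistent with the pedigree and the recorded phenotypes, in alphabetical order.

B/I-1 ? ·: bb|Bb
B/I-2 un ·: bb
B/II-1 ? I-1×I-2: bb|Bb
B/II-2 un I-1×I-2: bb
⇒ B over [I-1,I-2,II-1,II-2]: 3 consistent
J/I-1 ? ·: jj|Jj
J/I-2 aff ·: Jj
J/II-1 un I-1×I-2: jj
J/II-2 ? I-1×I-2: jj|Jj|JJ
⇒ J over [I-1,I-2,II-1,II-2]: 5 consistent

I-1 ∈ {Bb Jj, Bb jj, bb Jj, bb jj}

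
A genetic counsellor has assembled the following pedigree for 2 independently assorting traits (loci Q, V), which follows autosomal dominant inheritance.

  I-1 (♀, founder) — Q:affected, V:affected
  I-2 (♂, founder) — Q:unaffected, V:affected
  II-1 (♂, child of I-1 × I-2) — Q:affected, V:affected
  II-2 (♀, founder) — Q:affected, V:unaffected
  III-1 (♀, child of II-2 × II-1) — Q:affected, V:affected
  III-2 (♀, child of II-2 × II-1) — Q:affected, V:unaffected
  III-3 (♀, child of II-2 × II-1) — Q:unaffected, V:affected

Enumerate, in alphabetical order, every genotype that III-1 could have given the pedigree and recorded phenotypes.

III-1 ∈ {QQ Vv, Qq Vv}

Q/I-1 aff ·: Qq|QQ
Q/I-2 un ·: qq
Q/II-1 aff I-1×I-2: Qq
Q/II-2 aff ·: Qq
Q/III-1 aff II-2×II-1: Qq|QQ
Q/III-2 aff II-2×II-1: Qq|QQ
Q/III-3 un II-2×II-1: qq
⇒ Q over [I-1,I-2,II-1,II-2,III-1,III-2,III-3]: 8 consistent
V/I-1 aff ·: Vv|VV
V/I-2 aff ·: Vv|VV
V/II-1 aff I-1×I-2: Vv
V/II-2 un ·: vv
V/III-1 aff II-2×II-1: Vv
V/III-2 un II-2×II-1: vv
V/III-3 aff II-2×II-1: Vv
⇒ V over [I-1,I-2,II-1,II-2,III-1,III-2,III-3]: 3 consistent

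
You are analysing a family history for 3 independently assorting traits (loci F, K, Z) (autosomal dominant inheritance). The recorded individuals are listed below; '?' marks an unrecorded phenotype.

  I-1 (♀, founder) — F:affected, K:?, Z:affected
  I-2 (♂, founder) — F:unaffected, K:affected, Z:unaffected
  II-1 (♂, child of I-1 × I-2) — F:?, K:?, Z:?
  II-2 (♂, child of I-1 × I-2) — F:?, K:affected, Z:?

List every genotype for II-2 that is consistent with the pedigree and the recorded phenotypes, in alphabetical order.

II-2 ∈ {Ff KK Zz, Ff KK zz, Ff Kk Zz, Ff Kk zz, ff KK Zz, ff KK zz, ff Kk Zz, ff Kk zz}

F/I-1 aff ·: Ff|FF
F/I-2 un ·: ff
F/II-1 ? I-1×I-2: ff|Ff
F/II-2 ? I-1×I-2: ff|Ff
⇒ F over [I-1,I-2,II-1,II-2]: 5 consistent
K/I-1 ? ·: kk|Kk|KK
K/I-2 aff ·: Kk|KK
K/II-1 ? I-1×I-2: kk|Kk|KK
K/II-2 aff I-1×I-2: Kk|KK
⇒ K over [I-1,I-2,II-1,II-2]: 18 consistent
Z/I-1 aff ·: Zz|ZZ
Z/I-2 un ·: zz
Z/II-1 ? I-1×I-2: zz|Zz
Z/II-2 ? I-1×I-2: zz|Zz
⇒ Z over [I-1,I-2,II-1,II-2]: 5 consistent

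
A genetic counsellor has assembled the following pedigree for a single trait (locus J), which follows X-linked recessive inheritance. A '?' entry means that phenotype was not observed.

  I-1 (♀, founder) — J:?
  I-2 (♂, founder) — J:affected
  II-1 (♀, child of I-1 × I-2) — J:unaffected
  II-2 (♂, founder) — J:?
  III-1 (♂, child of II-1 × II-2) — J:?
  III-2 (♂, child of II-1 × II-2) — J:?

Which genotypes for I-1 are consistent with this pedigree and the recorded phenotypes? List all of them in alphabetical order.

J/I-1 ? ·: X^JX^J|X^JX^j
J/I-2 aff ·: X^jY
J/II-1 un I-1×I-2: X^JX^j
J/II-2 ? ·: X^JY|X^jY
J/III-1 ? II-1×II-2: X^JY|X^jY
J/III-2 ? II-1×II-2: X^JY|X^jY
⇒ J over [I-1,I-2,II-1,II-2,III-1,III-2]: 16 consistent

I-1 ∈ {X^JX^J, X^JX^j}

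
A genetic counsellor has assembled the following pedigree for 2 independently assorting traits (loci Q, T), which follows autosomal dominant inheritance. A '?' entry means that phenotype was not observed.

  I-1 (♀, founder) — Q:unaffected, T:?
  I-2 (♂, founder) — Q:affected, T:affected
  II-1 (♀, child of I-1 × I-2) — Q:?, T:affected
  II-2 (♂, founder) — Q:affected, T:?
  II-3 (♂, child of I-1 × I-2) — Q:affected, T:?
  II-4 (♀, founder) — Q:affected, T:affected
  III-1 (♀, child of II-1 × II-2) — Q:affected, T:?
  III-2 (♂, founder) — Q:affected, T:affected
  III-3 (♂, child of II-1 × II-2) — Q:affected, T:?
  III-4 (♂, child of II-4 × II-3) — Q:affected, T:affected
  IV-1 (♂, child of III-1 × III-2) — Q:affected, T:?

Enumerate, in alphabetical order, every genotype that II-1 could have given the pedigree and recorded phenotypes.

II-1 ∈ {Qq TT, Qq Tt, qq TT, qq Tt}

Q/I-1 un ·: qq
Q/I-2 aff ·: Qq|QQ
Q/II-1 ? I-1×I-2: qq|Qq
Q/II-2 aff ·: Qq|QQ
Q/II-3 aff I-1×I-2: Qq
Q/II-4 aff ·: Qq|QQ
Q/III-1 aff II-1×II-2: Qq|QQ
Q/III-2 aff ·: Qq|QQ
Q/III-3 aff II-1×II-2: Qq|QQ
Q/III-4 aff II-4×II-3: Qq|QQ
Q/IV-1 aff III-1×III-2: Qq|QQ
⇒ Q over [I-1,I-2,II-1,II-2,II-3,II-4,III-1,III-2,III-3,III-4,IV-1]: 256 consistent
T/I-1 ? ·: tt|Tt|TT
T/I-2 aff ·: Tt|TT
T/II-1 aff I-1×I-2: Tt|TT
T/II-2 ? ·: tt|Tt|TT
T/II-3 ? I-1×I-2: tt|Tt|TT
T/II-4 aff ·: Tt|TT
T/III-1 ? II-1×II-2: tt|Tt|TT
T/III-2 aff ·: Tt|TT
T/III-3 ? II-1×II-2: tt|Tt|TT
T/III-4 aff II-4×II-3: Tt|TT
T/IV-1 ? III-1×III-2: tt|Tt|TT
⇒ T over [I-1,I-2,II-1,II-2,II-3,II-4,III-1,III-2,III-3,III-4,IV-1]: 2769 consistent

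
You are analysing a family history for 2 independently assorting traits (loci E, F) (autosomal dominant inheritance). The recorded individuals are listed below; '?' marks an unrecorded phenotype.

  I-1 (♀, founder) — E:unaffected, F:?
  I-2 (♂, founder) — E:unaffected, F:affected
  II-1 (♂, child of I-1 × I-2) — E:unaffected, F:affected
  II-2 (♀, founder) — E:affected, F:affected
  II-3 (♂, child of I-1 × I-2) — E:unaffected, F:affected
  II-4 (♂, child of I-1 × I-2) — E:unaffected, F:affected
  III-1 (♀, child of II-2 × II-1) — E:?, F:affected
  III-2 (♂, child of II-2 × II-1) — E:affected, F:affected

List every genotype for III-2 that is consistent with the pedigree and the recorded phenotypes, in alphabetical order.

E/I-1 un ·: ee
E/I-2 un ·: ee
E/II-1 un I-1×I-2: ee
E/II-2 aff ·: Ee|EE
E/II-3 un I-1×I-2: ee
E/II-4 un I-1×I-2: ee
E/III-1 ? II-2×II-1: ee|Ee
E/III-2 aff II-2×II-1: Ee
⇒ E over [I-1,I-2,II-1,II-2,II-3,II-4,III-1,III-2]: 3 consistent
F/I-1 ? ·: ff|Ff|FF
F/I-2 aff ·: Ff|FF
F/II-1 aff I-1×I-2: Ff|FF
F/II-2 aff ·: Ff|FF
F/II-3 aff I-1×I-2: Ff|FF
F/II-4 aff I-1×I-2: Ff|FF
F/III-1 aff II-2×II-1: Ff|FF
F/III-2 aff II-2×II-1: Ff|FF
⇒ F over [I-1,I-2,II-1,II-2,II-3,II-4,III-1,III-2]: 177 consistent

III-2 ∈ {Ee FF, Ee Ff}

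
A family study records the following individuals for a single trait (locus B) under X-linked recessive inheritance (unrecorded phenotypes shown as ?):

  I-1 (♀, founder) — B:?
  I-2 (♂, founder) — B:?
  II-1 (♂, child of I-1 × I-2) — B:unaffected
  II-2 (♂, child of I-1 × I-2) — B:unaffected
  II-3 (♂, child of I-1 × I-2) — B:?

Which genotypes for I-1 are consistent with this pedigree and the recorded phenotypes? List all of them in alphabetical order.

B/I-1 ? ·: X^BX^B|X^BX^b
B/I-2 ? ·: X^BY|X^bY
B/II-1 un I-1×I-2: X^BY
B/II-2 un I-1×I-2: X^BY
B/II-3 ? I-1×I-2: X^BY|X^bY
⇒ B over [I-1,I-2,II-1,II-2,II-3]: 6 consistent

I-1 ∈ {X^BX^B, X^BX^b}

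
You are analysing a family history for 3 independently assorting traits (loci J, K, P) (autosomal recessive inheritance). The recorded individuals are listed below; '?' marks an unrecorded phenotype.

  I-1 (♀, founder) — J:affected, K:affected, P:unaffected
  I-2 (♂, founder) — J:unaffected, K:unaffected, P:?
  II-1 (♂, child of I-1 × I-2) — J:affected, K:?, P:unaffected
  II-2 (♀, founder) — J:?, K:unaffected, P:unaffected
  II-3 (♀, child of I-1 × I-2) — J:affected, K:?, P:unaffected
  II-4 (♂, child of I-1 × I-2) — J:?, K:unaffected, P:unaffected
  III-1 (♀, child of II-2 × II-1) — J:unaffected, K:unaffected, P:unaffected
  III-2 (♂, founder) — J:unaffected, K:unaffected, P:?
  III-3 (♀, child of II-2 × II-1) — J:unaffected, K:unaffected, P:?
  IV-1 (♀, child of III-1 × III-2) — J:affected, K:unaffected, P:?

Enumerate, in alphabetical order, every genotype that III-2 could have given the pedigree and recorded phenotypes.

J/I-1 aff ·: jj
J/I-2 un ·: Jj
J/II-1 aff I-1×I-2: jj
J/II-2 ? ·: JJ|Jj
J/II-3 aff I-1×I-2: jj
J/II-4 ? I-1×I-2: Jj|jj
J/III-1 un II-2×II-1: Jj
J/III-2 un ·: Jj
J/III-3 un II-2×II-1: Jj
J/IV-1 aff III-1×III-2: jj
⇒ J over [I-1,I-2,II-1,II-2,II-3,II-4,III-1,III-2,III-3,IV-1]: 4 consistent
K/I-1 aff ·: kk
K/I-2 un ·: KK|Kk
K/II-1 ? I-1×I-2: Kk|kk
K/II-2 un ·: KK|Kk
K/II-3 ? I-1×I-2: Kk|kk
K/II-4 un I-1×I-2: Kk
K/III-1 un II-2×II-1: KK|Kk
K/III-2 un ·: KK|Kk
K/III-3 un II-2×II-1: KK|Kk
K/IV-1 un III-1×III-2: KK|Kk
⇒ K over [I-1,I-2,II-1,II-2,II-3,II-4,III-1,III-2,III-3,IV-1]: 100 consistent
P/I-1 un ·: PP|Pp
P/I-2 ? ·: PP|Pp|pp
P/II-1 un I-1×I-2: PP|Pp
P/II-2 un ·: PP|Pp
P/II-3 un I-1×I-2: PP|Pp
P/II-4 un I-1×I-2: PP|Pp
P/III-1 un II-2×II-1: PP|Pp
P/III-2 ? ·: PP|Pp|pp
P/III-3 ? II-2×II-1: PP|Pp|pp
P/IV-1 ? III-1×III-2: PP|Pp|pp
⇒ P over [I-1,I-2,II-1,II-2,II-3,II-4,III-1,III-2,III-3,IV-1]: 1108 consistent

III-2 ∈ {Jj KK PP, Jj KK Pp, Jj KK pp, Jj Kk PP, Jj Kk Pp, Jj Kk pp}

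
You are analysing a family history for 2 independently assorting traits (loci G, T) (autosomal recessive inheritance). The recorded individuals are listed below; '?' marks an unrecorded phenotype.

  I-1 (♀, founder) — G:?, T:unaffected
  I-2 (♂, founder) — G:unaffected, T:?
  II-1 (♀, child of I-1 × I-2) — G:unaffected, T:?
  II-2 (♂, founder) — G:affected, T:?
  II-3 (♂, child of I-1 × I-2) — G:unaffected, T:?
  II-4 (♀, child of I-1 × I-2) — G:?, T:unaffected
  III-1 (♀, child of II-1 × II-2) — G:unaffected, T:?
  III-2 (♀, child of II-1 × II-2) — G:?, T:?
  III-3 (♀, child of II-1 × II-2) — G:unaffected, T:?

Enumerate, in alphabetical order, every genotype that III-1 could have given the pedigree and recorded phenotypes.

G/I-1 ? ·: GG|Gg|gg
G/I-2 un ·: GG|Gg
G/II-1 un I-1×I-2: GG|Gg
G/II-2 aff ·: gg
G/II-3 un I-1×I-2: GG|Gg
G/II-4 ? I-1×I-2: GG|Gg|gg
G/III-1 un II-1×II-2: Gg
G/III-2 ? II-1×II-2: Gg|gg
G/III-3 un II-1×II-2: Gg
⇒ G over [I-1,I-2,II-1,II-2,II-3,II-4,III-1,III-2,III-3]: 49 consistent
T/I-1 un ·: TT|Tt
T/I-2 ? ·: TT|Tt|tt
T/II-1 ? I-1×I-2: TT|Tt|tt
T/II-2 ? ·: TT|Tt|tt
T/II-3 ? I-1×I-2: TT|Tt|tt
T/II-4 un I-1×I-2: TT|Tt
T/III-1 ? II-1×II-2: TT|Tt|tt
T/III-2 ? II-1×II-2: TT|Tt|tt
T/III-3 ? II-1×II-2: TT|Tt|tt
⇒ T over [I-1,I-2,II-1,II-2,II-3,II-4,III-1,III-2,III-3]: 961 consistent

III-1 ∈ {Gg TT, Gg Tt, Gg tt}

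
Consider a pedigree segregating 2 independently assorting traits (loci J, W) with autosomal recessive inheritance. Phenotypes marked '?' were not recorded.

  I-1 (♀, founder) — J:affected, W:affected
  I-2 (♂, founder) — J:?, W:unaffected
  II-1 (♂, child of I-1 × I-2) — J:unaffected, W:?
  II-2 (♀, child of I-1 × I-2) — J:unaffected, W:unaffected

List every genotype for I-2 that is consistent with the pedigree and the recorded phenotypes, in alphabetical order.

J/I-1 aff ·: jj
J/I-2 ? ·: JJ|Jj
J/II-1 un I-1×I-2: Jj
J/II-2 un I-1×I-2: Jj
⇒ J over [I-1,I-2,II-1,II-2]: 2 consistent
W/I-1 aff ·: ww
W/I-2 un ·: WW|Ww
W/II-1 ? I-1×I-2: Ww|ww
W/II-2 un I-1×I-2: Ww
⇒ W over [I-1,I-2,II-1,II-2]: 3 consistent

I-2 ∈ {JJ WW, JJ Ww, Jj WW, Jj Ww}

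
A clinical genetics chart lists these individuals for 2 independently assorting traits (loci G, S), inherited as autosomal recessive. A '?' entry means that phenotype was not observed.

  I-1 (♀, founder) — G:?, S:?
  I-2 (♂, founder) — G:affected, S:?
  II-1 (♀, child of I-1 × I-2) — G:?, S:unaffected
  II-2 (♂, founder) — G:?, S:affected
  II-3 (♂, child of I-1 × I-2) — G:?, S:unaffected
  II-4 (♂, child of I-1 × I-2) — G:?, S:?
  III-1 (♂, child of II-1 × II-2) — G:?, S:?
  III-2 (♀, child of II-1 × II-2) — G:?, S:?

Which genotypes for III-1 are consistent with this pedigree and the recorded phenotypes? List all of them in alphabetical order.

G/I-1 ? ·: GG|Gg|gg
G/I-2 aff ·: gg
G/II-1 ? I-1×I-2: Gg|gg
G/II-2 ? ·: GG|Gg|gg
G/II-3 ? I-1×I-2: Gg|gg
G/II-4 ? I-1×I-2: Gg|gg
G/III-1 ? II-1×II-2: GG|Gg|gg
G/III-2 ? II-1×II-2: GG|Gg|gg
⇒ G over [I-1,I-2,II-1,II-2,II-3,II-4,III-1,III-2]: 115 consistent
S/I-1 ? ·: SS|Ss|ss
S/I-2 ? ·: SS|Ss|ss
S/II-1 un I-1×I-2: SS|Ss
S/II-2 aff ·: ss
S/II-3 un I-1×I-2: SS|Ss
S/II-4 ? I-1×I-2: SS|Ss|ss
S/III-1 ? II-1×II-2: Ss|ss
S/III-2 ? II-1×II-2: Ss|ss
⇒ S over [I-1,I-2,II-1,II-2,II-3,II-4,III-1,III-2]: 95 consistent

III-1 ∈ {GG Ss, GG ss, Gg Ss, Gg ss, gg Ss, gg ss}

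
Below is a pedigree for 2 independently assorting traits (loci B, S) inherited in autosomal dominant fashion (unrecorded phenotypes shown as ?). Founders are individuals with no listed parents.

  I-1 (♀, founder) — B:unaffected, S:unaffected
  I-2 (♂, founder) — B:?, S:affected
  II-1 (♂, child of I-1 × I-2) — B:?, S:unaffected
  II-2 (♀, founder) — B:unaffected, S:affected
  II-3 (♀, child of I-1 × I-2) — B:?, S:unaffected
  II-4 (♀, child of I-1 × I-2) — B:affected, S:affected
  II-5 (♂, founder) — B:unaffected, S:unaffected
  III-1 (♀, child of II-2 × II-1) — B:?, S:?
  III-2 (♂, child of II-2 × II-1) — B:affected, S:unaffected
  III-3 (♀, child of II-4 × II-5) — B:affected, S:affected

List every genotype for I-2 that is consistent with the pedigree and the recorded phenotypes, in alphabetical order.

B/I-1 un ·: bb
B/I-2 ? ·: Bb|BB
B/II-1 ? I-1×I-2: Bb
B/II-2 un ·: bb
B/II-3 ? I-1×I-2: bb|Bb
B/II-4 aff I-1×I-2: Bb
B/II-5 un ·: bb
B/III-1 ? II-2×II-1: bb|Bb
B/III-2 aff II-2×II-1: Bb
B/III-3 aff II-4×II-5: Bb
⇒ B over [I-1,I-2,II-1,II-2,II-3,II-4,II-5,III-1,III-2,III-3]: 6 consistent
S/I-1 un ·: ss
S/I-2 aff ·: Ss
S/II-1 un I-1×I-2: ss
S/II-2 aff ·: Ss
S/II-3 un I-1×I-2: ss
S/II-4 aff I-1×I-2: Ss
S/II-5 un ·: ss
S/III-1 ? II-2×II-1: ss|Ss
S/III-2 un II-2×II-1: ss
S/III-3 aff II-4×II-5: Ss
⇒ S over [I-1,I-2,II-1,II-2,II-3,II-4,II-5,III-1,III-2,III-3]: 2 consistent

I-2 ∈ {BB Ss, Bb Ss}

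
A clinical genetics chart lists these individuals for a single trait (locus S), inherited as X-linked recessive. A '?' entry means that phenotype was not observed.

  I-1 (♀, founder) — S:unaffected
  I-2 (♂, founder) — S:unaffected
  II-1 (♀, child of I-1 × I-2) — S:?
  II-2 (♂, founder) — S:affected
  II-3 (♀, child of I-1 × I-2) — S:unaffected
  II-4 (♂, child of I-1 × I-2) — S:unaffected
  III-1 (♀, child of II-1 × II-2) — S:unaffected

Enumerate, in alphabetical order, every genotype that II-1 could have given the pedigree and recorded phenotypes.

II-1 ∈ {X^SX^S, X^SX^s}

S/I-1 un ·: X^SX^S|X^SX^s
S/I-2 un ·: X^SY
S/II-1 ? I-1×I-2: X^SX^S|X^SX^s
S/II-2 aff ·: X^sY
S/II-3 un I-1×I-2: X^SX^S|X^SX^s
S/II-4 un I-1×I-2: X^SY
S/III-1 un II-1×II-2: X^SX^s
⇒ S over [I-1,I-2,II-1,II-2,II-3,II-4,III-1]: 5 consistent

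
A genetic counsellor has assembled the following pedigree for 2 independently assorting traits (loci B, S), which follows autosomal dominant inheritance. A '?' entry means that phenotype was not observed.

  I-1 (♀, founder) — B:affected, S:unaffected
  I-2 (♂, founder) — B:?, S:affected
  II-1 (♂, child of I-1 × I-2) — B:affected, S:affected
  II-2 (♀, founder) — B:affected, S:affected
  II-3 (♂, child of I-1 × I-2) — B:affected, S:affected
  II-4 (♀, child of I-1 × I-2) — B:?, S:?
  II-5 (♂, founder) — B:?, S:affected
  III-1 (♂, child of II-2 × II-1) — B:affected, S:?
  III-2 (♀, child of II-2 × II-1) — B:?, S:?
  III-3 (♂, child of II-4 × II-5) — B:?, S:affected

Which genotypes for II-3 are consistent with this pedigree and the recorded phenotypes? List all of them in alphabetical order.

B/I-1 aff ·: Bb|BB
B/I-2 ? ·: bb|Bb|BB
B/II-1 aff I-1×I-2: Bb|BB
B/II-2 aff ·: Bb|BB
B/II-3 aff I-1×I-2: Bb|BB
B/II-4 ? I-1×I-2: bb|Bb|BB
B/II-5 ? ·: bb|Bb|BB
B/III-1 aff II-2×II-1: Bb|BB
B/III-2 ? II-2×II-1: bb|Bb|BB
B/III-3 ? II-4×II-5: bb|Bb|BB
⇒ B over [I-1,I-2,II-1,II-2,II-3,II-4,II-5,III-1,III-2,III-3]: 1310 consistent
S/I-1 un ·: ss
S/I-2 aff ·: Ss|SS
S/II-1 aff I-1×I-2: Ss
S/II-2 aff ·: Ss|SS
S/II-3 aff I-1×I-2: Ss
S/II-4 ? I-1×I-2: ss|Ss
S/II-5 aff ·: Ss|SS
S/III-1 ? II-2×II-1: ss|Ss|SS
S/III-2 ? II-2×II-1: ss|Ss|SS
S/III-3 aff II-4×II-5: Ss|SS
⇒ S over [I-1,I-2,II-1,II-2,II-3,II-4,II-5,III-1,III-2,III-3]: 130 consistent

II-3 ∈ {BB Ss, Bb Ss}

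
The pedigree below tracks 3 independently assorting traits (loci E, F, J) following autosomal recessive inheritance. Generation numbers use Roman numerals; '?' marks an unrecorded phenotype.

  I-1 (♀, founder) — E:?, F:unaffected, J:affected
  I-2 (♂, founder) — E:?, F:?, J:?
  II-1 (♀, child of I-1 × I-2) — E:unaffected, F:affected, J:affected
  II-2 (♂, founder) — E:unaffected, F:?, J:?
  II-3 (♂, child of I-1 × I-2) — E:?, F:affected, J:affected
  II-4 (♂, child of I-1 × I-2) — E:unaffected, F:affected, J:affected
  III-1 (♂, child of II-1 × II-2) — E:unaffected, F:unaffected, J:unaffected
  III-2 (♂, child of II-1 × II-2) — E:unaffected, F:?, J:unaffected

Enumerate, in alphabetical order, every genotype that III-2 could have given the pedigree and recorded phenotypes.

III-2 ∈ {EE Ff Jj, EE ff Jj, Ee Ff Jj, Ee ff Jj}

E/I-1 ? ·: EE|Ee|ee
E/I-2 ? ·: EE|Ee|ee
E/II-1 un I-1×I-2: EE|Ee
E/II-2 un ·: EE|Ee
E/II-3 ? I-1×I-2: EE|Ee|ee
E/II-4 un I-1×I-2: EE|Ee
E/III-1 un II-1×II-2: EE|Ee
E/III-2 un II-1×II-2: EE|Ee
⇒ E over [I-1,I-2,II-1,II-2,II-3,II-4,III-1,III-2]: 235 consistent
F/I-1 un ·: Ff
F/I-2 ? ·: Ff|ff
F/II-1 aff I-1×I-2: ff
F/II-2 ? ·: FF|Ff
F/II-3 aff I-1×I-2: ff
F/II-4 aff I-1×I-2: ff
F/III-1 un II-1×II-2: Ff
F/III-2 ? II-1×II-2: Ff|ff
⇒ F over [I-1,I-2,II-1,II-2,II-3,II-4,III-1,III-2]: 6 consistent
J/I-1 aff ·: jj
J/I-2 ? ·: Jj|jj
J/II-1 aff I-1×I-2: jj
J/II-2 ? ·: JJ|Jj
J/II-3 aff I-1×I-2: jj
J/II-4 aff I-1×I-2: jj
J/III-1 un II-1×II-2: Jj
J/III-2 un II-1×II-2: Jj
⇒ J over [I-1,I-2,II-1,II-2,II-3,II-4,III-1,III-2]: 4 consistent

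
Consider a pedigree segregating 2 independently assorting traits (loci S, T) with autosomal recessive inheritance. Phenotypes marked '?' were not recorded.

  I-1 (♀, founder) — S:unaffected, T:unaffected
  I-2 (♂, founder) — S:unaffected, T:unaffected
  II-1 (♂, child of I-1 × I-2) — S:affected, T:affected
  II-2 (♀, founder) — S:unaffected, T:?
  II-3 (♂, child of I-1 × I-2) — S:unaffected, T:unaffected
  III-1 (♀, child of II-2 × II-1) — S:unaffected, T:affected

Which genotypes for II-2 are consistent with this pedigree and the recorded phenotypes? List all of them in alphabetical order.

II-2 ∈ {SS Tt, SS tt, Ss Tt, Ss tt}

S/I-1 un ·: Ss
S/I-2 un ·: Ss
S/II-1 aff I-1×I-2: ss
S/II-2 un ·: SS|Ss
S/II-3 un I-1×I-2: SS|Ss
S/III-1 un II-2×II-1: Ss
⇒ S over [I-1,I-2,II-1,II-2,II-3,III-1]: 4 consistent
T/I-1 un ·: Tt
T/I-2 un ·: Tt
T/II-1 aff I-1×I-2: tt
T/II-2 ? ·: Tt|tt
T/II-3 un I-1×I-2: TT|Tt
T/III-1 aff II-2×II-1: tt
⇒ T over [I-1,I-2,II-1,II-2,II-3,III-1]: 4 consistent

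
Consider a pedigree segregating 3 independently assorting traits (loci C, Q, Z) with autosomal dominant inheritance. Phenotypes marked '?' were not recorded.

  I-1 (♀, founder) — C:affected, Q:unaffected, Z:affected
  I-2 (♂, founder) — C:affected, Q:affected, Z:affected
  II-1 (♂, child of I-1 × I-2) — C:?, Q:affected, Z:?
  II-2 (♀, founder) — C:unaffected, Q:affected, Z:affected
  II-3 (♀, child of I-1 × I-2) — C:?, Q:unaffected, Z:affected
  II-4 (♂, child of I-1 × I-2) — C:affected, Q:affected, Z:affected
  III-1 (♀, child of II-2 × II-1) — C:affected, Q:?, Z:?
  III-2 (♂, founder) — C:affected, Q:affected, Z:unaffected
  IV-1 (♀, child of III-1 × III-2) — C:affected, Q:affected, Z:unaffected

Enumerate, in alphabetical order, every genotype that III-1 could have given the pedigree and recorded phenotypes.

III-1 ∈ {Cc QQ Zz, Cc QQ zz, Cc Qq Zz, Cc Qq zz, Cc qq Zz, Cc qq zz}

C/I-1 aff ·: Cc|CC
C/I-2 aff ·: Cc|CC
C/II-1 ? I-1×I-2: Cc|CC
C/II-2 un ·: cc
C/II-3 ? I-1×I-2: cc|Cc|CC
C/II-4 aff I-1×I-2: Cc|CC
C/III-1 aff II-2×II-1: Cc
C/III-2 aff ·: Cc|CC
C/IV-1 aff III-1×III-2: Cc|CC
⇒ C over [I-1,I-2,II-1,II-2,II-3,II-4,III-1,III-2,IV-1]: 116 consistent
Q/I-1 un ·: qq
Q/I-2 aff ·: Qq
Q/II-1 aff I-1×I-2: Qq
Q/II-2 aff ·: Qq|QQ
Q/II-3 un I-1×I-2: qq
Q/II-4 aff I-1×I-2: Qq
Q/III-1 ? II-2×II-1: qq|Qq|QQ
Q/III-2 aff ·: Qq|QQ
Q/IV-1 aff III-1×III-2: Qq|QQ
⇒ Q over [I-1,I-2,II-1,II-2,II-3,II-4,III-1,III-2,IV-1]: 16 consistent
Z/I-1 aff ·: Zz|ZZ
Z/I-2 aff ·: Zz|ZZ
Z/II-1 ? I-1×I-2: zz|Zz|ZZ
Z/II-2 aff ·: Zz|ZZ
Z/II-3 aff I-1×I-2: Zz|ZZ
Z/II-4 aff I-1×I-2: Zz|ZZ
Z/III-1 ? II-2×II-1: zz|Zz
Z/III-2 un ·: zz
Z/IV-1 un III-1×III-2: zz
⇒ Z over [I-1,I-2,II-1,II-2,II-3,II-4,III-1,III-2,IV-1]: 61 consistent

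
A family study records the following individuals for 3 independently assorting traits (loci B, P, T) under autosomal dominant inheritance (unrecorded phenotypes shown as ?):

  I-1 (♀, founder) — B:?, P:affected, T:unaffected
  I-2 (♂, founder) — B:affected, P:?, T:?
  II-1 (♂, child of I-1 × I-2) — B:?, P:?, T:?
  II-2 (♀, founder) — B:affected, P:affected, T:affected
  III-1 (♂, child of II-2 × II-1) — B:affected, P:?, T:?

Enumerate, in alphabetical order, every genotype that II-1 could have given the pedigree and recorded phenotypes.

B/I-1 ? ·: bb|Bb|BB
B/I-2 aff ·: Bb|BB
B/II-1 ? I-1×I-2: bb|Bb|BB
B/II-2 aff ·: Bb|BB
B/III-1 aff II-2×II-1: Bb|BB
⇒ B over [I-1,I-2,II-1,II-2,III-1]: 36 consistent
P/I-1 aff ·: Pp|PP
P/I-2 ? ·: pp|Pp|PP
P/II-1 ? I-1×I-2: pp|Pp|PP
P/II-2 aff ·: Pp|PP
P/III-1 ? II-2×II-1: pp|Pp|PP
⇒ P over [I-1,I-2,II-1,II-2,III-1]: 43 consistent
T/I-1 un ·: tt
T/I-2 ? ·: tt|Tt|TT
T/II-1 ? I-1×I-2: tt|Tt
T/II-2 aff ·: Tt|TT
T/III-1 ? II-2×II-1: tt|Tt|TT
⇒ T over [I-1,I-2,II-1,II-2,III-1]: 16 consistent

II-1 ∈ {BB PP Tt, BB PP tt, BB Pp Tt, BB Pp tt, BB pp Tt, BB pp tt, Bb PP Tt, Bb PP tt, Bb Pp Tt, Bb Pp tt, Bb pp Tt, Bb pp tt, bb PP Tt, bb PP tt, bb Pp Tt, bb Pp tt, bb pp Tt, bb pp tt}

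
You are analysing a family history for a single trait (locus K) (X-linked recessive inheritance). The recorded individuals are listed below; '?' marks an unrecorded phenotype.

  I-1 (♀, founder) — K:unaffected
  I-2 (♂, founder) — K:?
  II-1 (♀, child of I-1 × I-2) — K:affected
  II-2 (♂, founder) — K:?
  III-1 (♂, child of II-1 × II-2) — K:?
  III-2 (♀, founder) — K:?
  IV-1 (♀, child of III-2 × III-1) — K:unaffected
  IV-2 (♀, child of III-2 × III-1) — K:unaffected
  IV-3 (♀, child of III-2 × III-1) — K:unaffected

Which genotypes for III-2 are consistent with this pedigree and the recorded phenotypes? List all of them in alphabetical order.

K/I-1 un ·: X^KX^k
K/I-2 ? ·: X^kY
K/II-1 aff I-1×I-2: X^kX^k
K/II-2 ? ·: X^KY|X^kY
K/III-1 ? II-1×II-2: X^kY
K/III-2 ? ·: X^KX^K|X^KX^k
K/IV-1 un III-2×III-1: X^KX^k
K/IV-2 un III-2×III-1: X^KX^k
K/IV-3 un III-2×III-1: X^KX^k
⇒ K over [I-1,I-2,II-1,II-2,III-1,III-2,IV-1,IV-2,IV-3]: 4 consistent

III-2 ∈ {X^KX^K, X^KX^k}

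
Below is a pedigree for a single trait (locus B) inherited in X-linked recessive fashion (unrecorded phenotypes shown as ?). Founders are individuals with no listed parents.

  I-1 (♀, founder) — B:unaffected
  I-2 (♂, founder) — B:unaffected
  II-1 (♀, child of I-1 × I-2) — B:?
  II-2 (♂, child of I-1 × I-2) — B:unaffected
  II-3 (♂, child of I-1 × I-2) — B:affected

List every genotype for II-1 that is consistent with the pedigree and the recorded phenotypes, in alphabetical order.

II-1 ∈ {X^BX^B, X^BX^b}

B/I-1 un ·: X^BX^b
B/I-2 un ·: X^BY
B/II-1 ? I-1×I-2: X^BX^B|X^BX^b
B/II-2 un I-1×I-2: X^BY
B/II-3 aff I-1×I-2: X^bY
⇒ B over [I-1,I-2,II-1,II-2,II-3]: 2 consistent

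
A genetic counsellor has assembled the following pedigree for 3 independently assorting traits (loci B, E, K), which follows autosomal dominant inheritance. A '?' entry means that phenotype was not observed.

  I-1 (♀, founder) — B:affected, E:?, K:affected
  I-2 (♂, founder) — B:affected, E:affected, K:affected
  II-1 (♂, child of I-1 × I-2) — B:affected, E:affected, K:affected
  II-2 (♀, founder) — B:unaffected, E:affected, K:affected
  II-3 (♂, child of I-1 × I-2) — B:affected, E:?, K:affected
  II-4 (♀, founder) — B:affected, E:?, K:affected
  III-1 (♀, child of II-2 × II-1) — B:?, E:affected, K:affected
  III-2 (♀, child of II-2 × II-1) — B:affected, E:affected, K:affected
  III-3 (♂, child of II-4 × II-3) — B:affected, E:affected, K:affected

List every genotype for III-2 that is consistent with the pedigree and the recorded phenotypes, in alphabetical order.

B/I-1 aff ·: Bb|BB
B/I-2 aff ·: Bb|BB
B/II-1 aff I-1×I-2: Bb|BB
B/II-2 un ·: bb
B/II-3 aff I-1×I-2: Bb|BB
B/II-4 aff ·: Bb|BB
B/III-1 ? II-2×II-1: bb|Bb
B/III-2 aff II-2×II-1: Bb
B/III-3 aff II-4×II-3: Bb|BB
⇒ B over [I-1,I-2,II-1,II-2,II-3,II-4,III-1,III-2,III-3]: 66 consistent
E/I-1 ? ·: ee|Ee|EE
E/I-2 aff ·: Ee|EE
E/II-1 aff I-1×I-2: Ee|EE
E/II-2 aff ·: Ee|EE
E/II-3 ? I-1×I-2: ee|Ee|EE
E/II-4 ? ·: ee|Ee|EE
E/III-1 aff II-2×II-1: Ee|EE
E/III-2 aff II-2×II-1: Ee|EE
E/III-3 aff II-4×II-3: Ee|EE
⇒ E over [I-1,I-2,II-1,II-2,II-3,II-4,III-1,III-2,III-3]: 493 consistent
K/I-1 aff ·: Kk|KK
K/I-2 aff ·: Kk|KK
K/II-1 aff I-1×I-2: Kk|KK
K/II-2 aff ·: Kk|KK
K/II-3 aff I-1×I-2: Kk|KK
K/II-4 aff ·: Kk|KK
K/III-1 aff II-2×II-1: Kk|KK
K/III-2 aff II-2×II-1: Kk|KK
K/III-3 aff II-4×II-3: Kk|KK
⇒ K over [I-1,I-2,II-1,II-2,II-3,II-4,III-1,III-2,III-3]: 288 consistent

III-2 ∈ {Bb EE KK, Bb EE Kk, Bb Ee KK, Bb Ee Kk}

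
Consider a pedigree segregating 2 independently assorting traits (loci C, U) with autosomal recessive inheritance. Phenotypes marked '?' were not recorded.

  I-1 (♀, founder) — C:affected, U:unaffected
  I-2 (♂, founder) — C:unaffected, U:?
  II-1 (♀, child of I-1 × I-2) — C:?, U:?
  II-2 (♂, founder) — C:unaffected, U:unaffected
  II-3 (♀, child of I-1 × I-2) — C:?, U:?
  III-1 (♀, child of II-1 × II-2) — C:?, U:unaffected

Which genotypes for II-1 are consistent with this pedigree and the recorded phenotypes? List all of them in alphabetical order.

II-1 ∈ {Cc UU, Cc Uu, Cc uu, cc UU, cc Uu, cc uu}

C/I-1 aff ·: cc
C/I-2 un ·: CC|Cc
C/II-1 ? I-1×I-2: Cc|cc
C/II-2 un ·: CC|Cc
C/II-3 ? I-1×I-2: Cc|cc
C/III-1 ? II-1×II-2: CC|Cc|cc
⇒ C over [I-1,I-2,II-1,II-2,II-3,III-1]: 21 consistent
U/I-1 un ·: UU|Uu
U/I-2 ? ·: UU|Uu|uu
U/II-1 ? I-1×I-2: UU|Uu|uu
U/II-2 un ·: UU|Uu
U/II-3 ? I-1×I-2: UU|Uu|uu
U/III-1 un II-1×II-2: UU|Uu
⇒ U over [I-1,I-2,II-1,II-2,II-3,III-1]: 74 consistent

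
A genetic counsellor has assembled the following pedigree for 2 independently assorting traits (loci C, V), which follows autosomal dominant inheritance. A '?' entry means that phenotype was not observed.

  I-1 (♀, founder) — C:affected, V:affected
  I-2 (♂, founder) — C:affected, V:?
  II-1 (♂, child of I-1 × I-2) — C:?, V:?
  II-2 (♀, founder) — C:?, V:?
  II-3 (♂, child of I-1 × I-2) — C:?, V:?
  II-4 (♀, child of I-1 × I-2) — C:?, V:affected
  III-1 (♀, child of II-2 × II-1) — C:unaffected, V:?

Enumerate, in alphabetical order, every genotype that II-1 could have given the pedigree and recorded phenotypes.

C/I-1 aff ·: Cc|CC
C/I-2 aff ·: Cc|CC
C/II-1 ? I-1×I-2: cc|Cc
C/II-2 ? ·: cc|Cc
C/II-3 ? I-1×I-2: cc|Cc|CC
C/II-4 ? I-1×I-2: cc|Cc|CC
C/III-1 un II-2×II-1: cc
⇒ C over [I-1,I-2,II-1,II-2,II-3,II-4,III-1]: 52 consistent
V/I-1 aff ·: Vv|VV
V/I-2 ? ·: vv|Vv|VV
V/II-1 ? I-1×I-2: vv|Vv|VV
V/II-2 ? ·: vv|Vv|VV
V/II-3 ? I-1×I-2: vv|Vv|VV
V/II-4 aff I-1×I-2: Vv|VV
V/III-1 ? II-2×II-1: vv|Vv|VV
⇒ V over [I-1,I-2,II-1,II-2,II-3,II-4,III-1]: 211 consistent

II-1 ∈ {Cc VV, Cc Vv, Cc vv, cc VV, cc Vv, cc vv}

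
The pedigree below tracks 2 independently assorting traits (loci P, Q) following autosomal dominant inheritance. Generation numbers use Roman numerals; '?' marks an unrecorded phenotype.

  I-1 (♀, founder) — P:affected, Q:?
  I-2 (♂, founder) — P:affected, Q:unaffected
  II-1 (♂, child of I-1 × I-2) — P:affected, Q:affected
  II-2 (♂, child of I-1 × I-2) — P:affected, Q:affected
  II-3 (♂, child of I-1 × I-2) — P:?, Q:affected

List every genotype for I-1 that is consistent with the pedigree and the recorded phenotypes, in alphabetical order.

P/I-1 aff ·: Pp|PP
P/I-2 aff ·: Pp|PP
P/II-1 aff I-1×I-2: Pp|PP
P/II-2 aff I-1×I-2: Pp|PP
P/II-3 ? I-1×I-2: pp|Pp|PP
⇒ P over [I-1,I-2,II-1,II-2,II-3]: 29 consistent
Q/I-1 ? ·: Qq|QQ
Q/I-2 un ·: qq
Q/II-1 aff I-1×I-2: Qq
Q/II-2 aff I-1×I-2: Qq
Q/II-3 aff I-1×I-2: Qq
⇒ Q over [I-1,I-2,II-1,II-2,II-3]: 2 consistent

I-1 ∈ {PP QQ, PP Qq, Pp QQ, Pp Qq}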